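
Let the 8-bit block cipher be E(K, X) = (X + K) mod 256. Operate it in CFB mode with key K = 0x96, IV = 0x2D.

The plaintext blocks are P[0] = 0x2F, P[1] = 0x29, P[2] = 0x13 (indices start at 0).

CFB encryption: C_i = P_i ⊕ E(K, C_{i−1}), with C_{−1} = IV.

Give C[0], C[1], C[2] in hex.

C[0] = 0xEC, C[1] = 0xAB, C[2] = 0x52

C[0]: E(K, 0x2D) = 0xC3; 0x2F ⊕ 0xC3 = 0xEC.
C[1]: E(K, 0xEC) = 0x82; 0x29 ⊕ 0x82 = 0xAB.
C[2]: E(K, 0xAB) = 0x41; 0x13 ⊕ 0x41 = 0x52.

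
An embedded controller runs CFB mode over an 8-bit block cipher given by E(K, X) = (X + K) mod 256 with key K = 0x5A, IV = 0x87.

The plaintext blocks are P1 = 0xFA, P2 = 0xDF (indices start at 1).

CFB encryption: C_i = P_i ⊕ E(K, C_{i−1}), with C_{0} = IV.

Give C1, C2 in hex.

C1: E(K, 0x87) = 0xE1; 0xFA ⊕ 0xE1 = 0x1B.
C2: E(K, 0x1B) = 0x75; 0xDF ⊕ 0x75 = 0xAA.

C1 = 0x1B, C2 = 0xAA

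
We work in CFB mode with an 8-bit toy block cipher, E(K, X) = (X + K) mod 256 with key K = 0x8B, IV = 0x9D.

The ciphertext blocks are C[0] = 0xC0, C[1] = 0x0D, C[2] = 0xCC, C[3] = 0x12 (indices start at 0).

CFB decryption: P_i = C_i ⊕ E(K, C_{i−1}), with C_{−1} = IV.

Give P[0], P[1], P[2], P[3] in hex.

P[0] = 0xE8, P[1] = 0x46, P[2] = 0x54, P[3] = 0x45

P[0]: E(K, 0x9D) = 0x28; 0xC0 ⊕ 0x28 = 0xE8.
P[1]: E(K, 0xC0) = 0x4B; 0x0D ⊕ 0x4B = 0x46.
P[2]: E(K, 0x0D) = 0x98; 0xCC ⊕ 0x98 = 0x54.
P[3]: E(K, 0xCC) = 0x57; 0x12 ⊕ 0x57 = 0x45.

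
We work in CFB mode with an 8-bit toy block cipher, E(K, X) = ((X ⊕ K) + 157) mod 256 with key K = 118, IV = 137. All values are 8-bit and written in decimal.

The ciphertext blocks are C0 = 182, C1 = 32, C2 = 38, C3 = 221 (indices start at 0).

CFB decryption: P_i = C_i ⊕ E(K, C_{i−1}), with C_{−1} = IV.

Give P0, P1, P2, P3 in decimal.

P0 = 42, P1 = 125, P2 = 213, P3 = 48

P0: E(K, 137) = 156; 182 ⊕ 156 = 42.
P1: E(K, 182) = 93; 32 ⊕ 93 = 125.
P2: E(K, 32) = 243; 38 ⊕ 243 = 213.
P3: E(K, 38) = 237; 221 ⊕ 237 = 48.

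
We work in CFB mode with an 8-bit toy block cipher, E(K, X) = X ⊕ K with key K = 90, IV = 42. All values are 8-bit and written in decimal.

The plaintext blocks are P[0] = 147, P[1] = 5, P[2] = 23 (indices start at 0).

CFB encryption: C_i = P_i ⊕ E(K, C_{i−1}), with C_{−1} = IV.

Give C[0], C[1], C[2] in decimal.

C[0]: E(K, 42) = 112; 147 ⊕ 112 = 227.
C[1]: E(K, 227) = 185; 5 ⊕ 185 = 188.
C[2]: E(K, 188) = 230; 23 ⊕ 230 = 241.

C[0] = 227, C[1] = 188, C[2] = 241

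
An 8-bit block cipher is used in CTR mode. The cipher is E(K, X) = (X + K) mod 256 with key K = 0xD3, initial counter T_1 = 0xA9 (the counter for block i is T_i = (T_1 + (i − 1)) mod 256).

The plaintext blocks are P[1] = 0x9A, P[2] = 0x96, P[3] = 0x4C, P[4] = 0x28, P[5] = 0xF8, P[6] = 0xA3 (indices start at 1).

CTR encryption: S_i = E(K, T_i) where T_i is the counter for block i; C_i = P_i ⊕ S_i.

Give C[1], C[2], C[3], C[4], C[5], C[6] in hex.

C[1]: T = 0xA9, S = E(K, T) = 0x7C; 0x9A ⊕ 0x7C = 0xE6.
C[2]: T = 0xAA, S = E(K, T) = 0x7D; 0x96 ⊕ 0x7D = 0xEB.
C[3]: T = 0xAB, S = E(K, T) = 0x7E; 0x4C ⊕ 0x7E = 0x32.
C[4]: T = 0xAC, S = E(K, T) = 0x7F; 0x28 ⊕ 0x7F = 0x57.
C[5]: T = 0xAD, S = E(K, T) = 0x80; 0xF8 ⊕ 0x80 = 0x78.
C[6]: T = 0xAE, S = E(K, T) = 0x81; 0xA3 ⊕ 0x81 = 0x22.

C[1] = 0xE6, C[2] = 0xEB, C[3] = 0x32, C[4] = 0x57, C[5] = 0x78, C[6] = 0x22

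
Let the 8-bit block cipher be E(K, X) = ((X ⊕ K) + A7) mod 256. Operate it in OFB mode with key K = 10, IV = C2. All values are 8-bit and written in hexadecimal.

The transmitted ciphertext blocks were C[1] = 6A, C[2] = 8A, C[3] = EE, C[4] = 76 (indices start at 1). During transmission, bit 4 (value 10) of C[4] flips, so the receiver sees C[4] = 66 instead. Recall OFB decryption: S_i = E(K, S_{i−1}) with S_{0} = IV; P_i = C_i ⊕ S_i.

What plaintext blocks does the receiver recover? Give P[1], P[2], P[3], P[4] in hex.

P[1] = 13, P[2] = 9A, P[3] = 49, P[4] = 38

Only C[4] changed, to 66. In OFB, a change in C_i flips the same bit in P_i only; the keystream is unaffected. Decrypting the received ciphertext:
P[1]: S = E(K, C2) = 79; 6A ⊕ 79 = 13.
P[2]: S = E(K, 79) = 10; 8A ⊕ 10 = 9A.
P[3]: S = E(K, 10) = A7; EE ⊕ A7 = 49.
P[4]: S = E(K, A7) = 5E; 66 ⊕ 5E = 38.
Blocks that differ from the original plaintext: P[4].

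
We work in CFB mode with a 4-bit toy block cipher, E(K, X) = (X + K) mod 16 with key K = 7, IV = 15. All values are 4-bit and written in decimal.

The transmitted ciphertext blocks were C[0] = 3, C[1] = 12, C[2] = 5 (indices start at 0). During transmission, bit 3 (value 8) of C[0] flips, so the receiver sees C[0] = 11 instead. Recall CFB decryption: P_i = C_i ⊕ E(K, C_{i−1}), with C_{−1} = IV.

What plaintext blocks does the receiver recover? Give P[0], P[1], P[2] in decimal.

P[0] = 13, P[1] = 14, P[2] = 6

Only C[0] changed, to 11. In CFB, a change in C_i flips the same bit in P_i and garbles P_{i+1}. Decrypting the received ciphertext:
P[0]: E(K, 15) = 6; 11 ⊕ 6 = 13.
P[1]: E(K, 11) = 2; 12 ⊕ 2 = 14.
P[2]: E(K, 12) = 3; 5 ⊕ 3 = 6.
Blocks that differ from the original plaintext: P[0], P[1].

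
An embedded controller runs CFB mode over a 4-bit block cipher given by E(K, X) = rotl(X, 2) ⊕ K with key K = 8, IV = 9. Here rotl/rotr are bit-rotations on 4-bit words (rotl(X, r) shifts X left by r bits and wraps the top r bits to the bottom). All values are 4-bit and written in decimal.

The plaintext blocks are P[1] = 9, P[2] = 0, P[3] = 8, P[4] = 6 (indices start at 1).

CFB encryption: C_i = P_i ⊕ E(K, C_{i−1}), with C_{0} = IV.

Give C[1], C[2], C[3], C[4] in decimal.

C[1]: E(K, 9) = 14; 9 ⊕ 14 = 7.
C[2]: E(K, 7) = 5; 0 ⊕ 5 = 5.
C[3]: E(K, 5) = 13; 8 ⊕ 13 = 5.
C[4]: E(K, 5) = 13; 6 ⊕ 13 = 11.

C[1] = 7, C[2] = 5, C[3] = 5, C[4] = 11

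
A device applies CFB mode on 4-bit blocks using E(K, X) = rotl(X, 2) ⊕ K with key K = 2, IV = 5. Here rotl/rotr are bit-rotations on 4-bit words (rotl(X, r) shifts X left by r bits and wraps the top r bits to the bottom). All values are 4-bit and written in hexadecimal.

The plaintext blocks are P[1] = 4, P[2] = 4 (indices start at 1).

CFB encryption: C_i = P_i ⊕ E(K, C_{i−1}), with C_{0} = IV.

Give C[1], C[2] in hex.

C[1]: E(K, 5) = 7; 4 ⊕ 7 = 3.
C[2]: E(K, 3) = E; 4 ⊕ E = A.

C[1] = 3, C[2] = A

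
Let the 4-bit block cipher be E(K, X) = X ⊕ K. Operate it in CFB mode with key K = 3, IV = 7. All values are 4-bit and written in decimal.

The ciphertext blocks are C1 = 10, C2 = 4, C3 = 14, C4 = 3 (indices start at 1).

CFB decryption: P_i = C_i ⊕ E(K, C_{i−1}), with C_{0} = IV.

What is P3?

P3: E(K, 4) = 7; 14 ⊕ 7 = 9.

P3 = 9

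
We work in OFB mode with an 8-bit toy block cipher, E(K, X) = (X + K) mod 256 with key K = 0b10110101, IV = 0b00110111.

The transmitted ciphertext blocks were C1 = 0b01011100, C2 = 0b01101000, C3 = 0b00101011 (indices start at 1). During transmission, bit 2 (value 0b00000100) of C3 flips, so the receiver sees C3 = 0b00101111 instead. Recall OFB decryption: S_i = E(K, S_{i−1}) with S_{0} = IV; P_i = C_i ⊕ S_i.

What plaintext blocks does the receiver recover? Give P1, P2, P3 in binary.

Only C3 changed, to 0b00101111. In OFB, a change in C_i flips the same bit in P_i only; the keystream is unaffected. Decrypting the received ciphertext:
P1: S = E(K, 0b00110111) = 0b11101100; 0b01011100 ⊕ 0b11101100 = 0b10110000.
P2: S = E(K, 0b11101100) = 0b10100001; 0b01101000 ⊕ 0b10100001 = 0b11001001.
P3: S = E(K, 0b10100001) = 0b01010110; 0b00101111 ⊕ 0b01010110 = 0b01111001.
Blocks that differ from the original plaintext: P3.

P1 = 0b10110000, P2 = 0b11001001, P3 = 0b01111001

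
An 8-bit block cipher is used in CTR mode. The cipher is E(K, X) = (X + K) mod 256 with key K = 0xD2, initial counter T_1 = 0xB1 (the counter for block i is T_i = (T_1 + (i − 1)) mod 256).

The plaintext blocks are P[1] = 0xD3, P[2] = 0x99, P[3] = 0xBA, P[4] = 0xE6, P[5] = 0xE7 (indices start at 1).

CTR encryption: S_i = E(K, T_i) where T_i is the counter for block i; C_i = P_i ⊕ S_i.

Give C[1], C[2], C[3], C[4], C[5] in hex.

C[1] = 0x50, C[2] = 0x1D, C[3] = 0x3F, C[4] = 0x60, C[5] = 0x60

C[1]: T = 0xB1, S = E(K, T) = 0x83; 0xD3 ⊕ 0x83 = 0x50.
C[2]: T = 0xB2, S = E(K, T) = 0x84; 0x99 ⊕ 0x84 = 0x1D.
C[3]: T = 0xB3, S = E(K, T) = 0x85; 0xBA ⊕ 0x85 = 0x3F.
C[4]: T = 0xB4, S = E(K, T) = 0x86; 0xE6 ⊕ 0x86 = 0x60.
C[5]: T = 0xB5, S = E(K, T) = 0x87; 0xE7 ⊕ 0x87 = 0x60.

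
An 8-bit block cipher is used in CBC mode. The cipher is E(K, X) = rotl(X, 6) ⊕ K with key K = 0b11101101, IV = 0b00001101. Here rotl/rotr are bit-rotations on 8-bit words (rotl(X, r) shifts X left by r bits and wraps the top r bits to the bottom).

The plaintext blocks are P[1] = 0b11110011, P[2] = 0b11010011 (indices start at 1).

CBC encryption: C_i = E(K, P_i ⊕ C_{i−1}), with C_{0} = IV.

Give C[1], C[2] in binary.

C[1] = 0b01010010, C[2] = 0b10001101

C[1]: P[1] ⊕ 0b00001101 = 0b11111110; E(K, 0b11111110) = 0b01010010.
C[2]: P[2] ⊕ 0b01010010 = 0b10000001; E(K, 0b10000001) = 0b10001101.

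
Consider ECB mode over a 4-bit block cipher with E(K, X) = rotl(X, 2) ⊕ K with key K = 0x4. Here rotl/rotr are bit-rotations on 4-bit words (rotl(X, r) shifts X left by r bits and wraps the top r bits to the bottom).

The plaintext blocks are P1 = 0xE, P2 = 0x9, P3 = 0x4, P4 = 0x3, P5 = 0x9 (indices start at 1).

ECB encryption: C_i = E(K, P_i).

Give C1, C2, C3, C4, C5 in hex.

C1: E(K, 0xE) = 0xF.
C2: E(K, 0x9) = 0x2.
C3: E(K, 0x4) = 0x5.
C4: E(K, 0x3) = 0x8.
C5: E(K, 0x9) = 0x2.

C1 = 0xF, C2 = 0x2, C3 = 0x5, C4 = 0x8, C5 = 0x2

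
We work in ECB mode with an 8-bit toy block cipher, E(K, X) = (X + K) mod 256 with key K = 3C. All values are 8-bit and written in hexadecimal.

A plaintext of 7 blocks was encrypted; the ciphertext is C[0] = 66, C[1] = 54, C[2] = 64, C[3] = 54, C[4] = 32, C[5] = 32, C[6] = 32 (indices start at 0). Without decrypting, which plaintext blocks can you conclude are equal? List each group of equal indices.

P[1] = P[3]; P[4] = P[5] = P[6]

ECB encrypts each block independently with the same key, so equal ciphertext blocks imply equal plaintext blocks.
C[1] = C[3] = 54, so P[1] = P[3].
C[4] = C[5] = C[6] = 32, so P[4] = P[5] = P[6].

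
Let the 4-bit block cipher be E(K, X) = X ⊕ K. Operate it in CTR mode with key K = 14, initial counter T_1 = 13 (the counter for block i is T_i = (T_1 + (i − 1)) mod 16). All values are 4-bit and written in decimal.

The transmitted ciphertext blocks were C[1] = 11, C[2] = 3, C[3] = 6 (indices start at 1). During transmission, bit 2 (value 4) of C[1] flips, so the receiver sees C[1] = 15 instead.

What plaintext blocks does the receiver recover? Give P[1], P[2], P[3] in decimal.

P[1] = 12, P[2] = 3, P[3] = 7

CTR decryption: S_i = E(K, T_i) where T_i is the counter for block i; P_i = C_i ⊕ S_i.
Only C[1] changed, to 15. In CTR, a change in C_i flips the same bit in P_i only; the keystream is unaffected. Decrypting the received ciphertext:
P[1]: T = 13, S = E(K, T) = 3; 15 ⊕ 3 = 12.
P[2]: T = 14, S = E(K, T) = 0; 3 ⊕ 0 = 3.
P[3]: T = 15, S = E(K, T) = 1; 6 ⊕ 1 = 7.
Blocks that differ from the original plaintext: P[1].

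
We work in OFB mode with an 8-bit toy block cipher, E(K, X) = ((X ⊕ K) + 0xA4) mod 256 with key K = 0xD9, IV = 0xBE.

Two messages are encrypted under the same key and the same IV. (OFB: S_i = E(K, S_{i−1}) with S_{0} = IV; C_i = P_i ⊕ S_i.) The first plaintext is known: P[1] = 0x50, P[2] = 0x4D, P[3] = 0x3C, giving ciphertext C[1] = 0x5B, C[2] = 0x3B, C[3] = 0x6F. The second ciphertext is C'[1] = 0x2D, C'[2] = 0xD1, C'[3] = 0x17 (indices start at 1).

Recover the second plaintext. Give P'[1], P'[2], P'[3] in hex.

In OFB with a reused IV, both messages share the same keystream S_i, so C_i ⊕ C'_i = P_i ⊕ P'_i and thus P'_i = P_i ⊕ C_i ⊕ C'_i.
P'[1]: 0x50 ⊕ 0x5B ⊕ 0x2D = 0x26.
P'[2]: 0x4D ⊕ 0x3B ⊕ 0xD1 = 0xA7.
P'[3]: 0x3C ⊕ 0x6F ⊕ 0x17 = 0x44.

P'[1] = 0x26, P'[2] = 0xA7, P'[3] = 0x44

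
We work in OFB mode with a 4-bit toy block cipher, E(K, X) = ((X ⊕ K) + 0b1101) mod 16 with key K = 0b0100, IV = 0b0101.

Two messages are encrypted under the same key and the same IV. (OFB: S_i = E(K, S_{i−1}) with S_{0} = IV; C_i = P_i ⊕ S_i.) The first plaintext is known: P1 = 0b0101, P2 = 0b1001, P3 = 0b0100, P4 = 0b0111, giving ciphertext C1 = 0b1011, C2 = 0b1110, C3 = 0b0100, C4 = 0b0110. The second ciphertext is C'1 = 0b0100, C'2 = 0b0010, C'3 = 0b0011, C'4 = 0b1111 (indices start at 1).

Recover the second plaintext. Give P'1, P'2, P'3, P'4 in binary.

In OFB with a reused IV, both messages share the same keystream S_i, so C_i ⊕ C'_i = P_i ⊕ P'_i and thus P'_i = P_i ⊕ C_i ⊕ C'_i.
P'1: 0b0101 ⊕ 0b1011 ⊕ 0b0100 = 0b1010.
P'2: 0b1001 ⊕ 0b1110 ⊕ 0b0010 = 0b0101.
P'3: 0b0100 ⊕ 0b0100 ⊕ 0b0011 = 0b0011.
P'4: 0b0111 ⊕ 0b0110 ⊕ 0b1111 = 0b1110.

P'1 = 0b1010, P'2 = 0b0101, P'3 = 0b0011, P'4 = 0b1110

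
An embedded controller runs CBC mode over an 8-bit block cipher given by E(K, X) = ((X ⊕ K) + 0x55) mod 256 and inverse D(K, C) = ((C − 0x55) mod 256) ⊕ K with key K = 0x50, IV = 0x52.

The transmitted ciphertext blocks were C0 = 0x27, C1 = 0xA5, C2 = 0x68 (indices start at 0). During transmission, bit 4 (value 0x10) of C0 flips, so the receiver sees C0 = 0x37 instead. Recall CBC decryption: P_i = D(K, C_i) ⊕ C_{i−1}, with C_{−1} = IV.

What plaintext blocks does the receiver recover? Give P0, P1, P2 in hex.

Only C0 changed, to 0x37. In CBC, a change in C_i garbles P_i and flips the same bit in P_{i+1}. Decrypting the received ciphertext:
P0: D(K, 0x37) = 0xB2; 0xB2 ⊕ 0x52 = 0xE0.
P1: D(K, 0xA5) = 0x00; 0x00 ⊕ 0x37 = 0x37.
P2: D(K, 0x68) = 0x43; 0x43 ⊕ 0xA5 = 0xE6.
Blocks that differ from the original plaintext: P0, P1.

P0 = 0xE0, P1 = 0x37, P2 = 0xE6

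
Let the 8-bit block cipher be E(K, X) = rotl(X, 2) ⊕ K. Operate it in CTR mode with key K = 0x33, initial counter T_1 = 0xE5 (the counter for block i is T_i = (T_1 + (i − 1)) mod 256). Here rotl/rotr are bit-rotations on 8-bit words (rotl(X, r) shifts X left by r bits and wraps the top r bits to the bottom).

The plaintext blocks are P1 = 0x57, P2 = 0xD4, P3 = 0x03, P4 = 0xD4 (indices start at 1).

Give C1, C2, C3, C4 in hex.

CTR encryption: S_i = E(K, T_i) where T_i is the counter for block i; C_i = P_i ⊕ S_i.
C1: T = 0xE5, S = E(K, T) = 0xA4; 0x57 ⊕ 0xA4 = 0xF3.
C2: T = 0xE6, S = E(K, T) = 0xA8; 0xD4 ⊕ 0xA8 = 0x7C.
C3: T = 0xE7, S = E(K, T) = 0xAC; 0x03 ⊕ 0xAC = 0xAF.
C4: T = 0xE8, S = E(K, T) = 0x90; 0xD4 ⊕ 0x90 = 0x44.

C1 = 0xF3, C2 = 0x7C, C3 = 0xAF, C4 = 0x44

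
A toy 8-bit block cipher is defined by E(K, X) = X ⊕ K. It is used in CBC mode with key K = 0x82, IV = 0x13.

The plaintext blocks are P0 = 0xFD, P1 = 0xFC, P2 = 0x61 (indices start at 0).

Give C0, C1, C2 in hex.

CBC encryption: C_i = E(K, P_i ⊕ C_{i−1}), with C_{−1} = IV.
C0: P0 ⊕ 0x13 = 0xEE; E(K, 0xEE) = 0x6C.
C1: P1 ⊕ 0x6C = 0x90; E(K, 0x90) = 0x12.
C2: P2 ⊕ 0x12 = 0x73; E(K, 0x73) = 0xF1.

C0 = 0x6C, C1 = 0x12, C2 = 0xF1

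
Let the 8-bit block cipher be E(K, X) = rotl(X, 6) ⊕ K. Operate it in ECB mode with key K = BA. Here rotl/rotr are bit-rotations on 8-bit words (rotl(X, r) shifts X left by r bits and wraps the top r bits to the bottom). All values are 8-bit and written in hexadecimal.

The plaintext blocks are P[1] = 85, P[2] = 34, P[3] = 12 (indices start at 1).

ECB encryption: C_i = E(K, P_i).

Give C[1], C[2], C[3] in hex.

C[1]: E(K, 85) = DB.
C[2]: E(K, 34) = B7.
C[3]: E(K, 12) = 3E.

C[1] = DB, C[2] = B7, C[3] = 3E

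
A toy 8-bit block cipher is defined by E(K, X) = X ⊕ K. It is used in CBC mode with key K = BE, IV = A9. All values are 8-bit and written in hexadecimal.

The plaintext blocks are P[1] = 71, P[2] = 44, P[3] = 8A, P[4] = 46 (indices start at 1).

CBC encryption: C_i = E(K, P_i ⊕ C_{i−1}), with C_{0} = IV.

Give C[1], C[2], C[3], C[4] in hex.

C[1]: P[1] ⊕ A9 = D8; E(K, D8) = 66.
C[2]: P[2] ⊕ 66 = 22; E(K, 22) = 9C.
C[3]: P[3] ⊕ 9C = 16; E(K, 16) = A8.
C[4]: P[4] ⊕ A8 = EE; E(K, EE) = 50.

C[1] = 66, C[2] = 9C, C[3] = A8, C[4] = 50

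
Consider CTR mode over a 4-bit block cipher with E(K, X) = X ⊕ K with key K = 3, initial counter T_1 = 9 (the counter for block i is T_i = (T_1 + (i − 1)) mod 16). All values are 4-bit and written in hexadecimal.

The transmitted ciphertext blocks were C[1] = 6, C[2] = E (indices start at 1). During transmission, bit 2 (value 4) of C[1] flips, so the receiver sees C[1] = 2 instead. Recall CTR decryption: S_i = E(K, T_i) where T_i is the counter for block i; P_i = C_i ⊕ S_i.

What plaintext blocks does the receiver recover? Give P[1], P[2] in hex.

Only C[1] changed, to 2. In CTR, a change in C_i flips the same bit in P_i only; the keystream is unaffected. Decrypting the received ciphertext:
P[1]: T = 9, S = E(K, T) = A; 2 ⊕ A = 8.
P[2]: T = A, S = E(K, T) = 9; E ⊕ 9 = 7.
Blocks that differ from the original plaintext: P[1].

P[1] = 8, P[2] = 7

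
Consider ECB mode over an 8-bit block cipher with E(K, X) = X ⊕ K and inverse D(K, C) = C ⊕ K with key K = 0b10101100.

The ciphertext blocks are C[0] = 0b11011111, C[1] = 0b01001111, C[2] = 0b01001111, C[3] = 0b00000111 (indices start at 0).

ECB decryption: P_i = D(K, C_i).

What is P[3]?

P[3]: D(K, 0b00000111) = 0b10101011.

P[3] = 0b10101011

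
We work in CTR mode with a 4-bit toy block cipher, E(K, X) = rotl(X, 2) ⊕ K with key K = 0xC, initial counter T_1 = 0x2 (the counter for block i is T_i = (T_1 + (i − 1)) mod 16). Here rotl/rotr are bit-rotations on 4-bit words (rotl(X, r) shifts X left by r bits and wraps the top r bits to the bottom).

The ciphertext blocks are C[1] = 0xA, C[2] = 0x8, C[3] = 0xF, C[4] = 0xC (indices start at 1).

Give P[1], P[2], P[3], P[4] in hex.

CTR decryption: S_i = E(K, T_i) where T_i is the counter for block i; P_i = C_i ⊕ S_i.
P[1]: T = 0x2, S = E(K, T) = 0x4; 0xA ⊕ 0x4 = 0xE.
P[2]: T = 0x3, S = E(K, T) = 0x0; 0x8 ⊕ 0x0 = 0x8.
P[3]: T = 0x4, S = E(K, T) = 0xD; 0xF ⊕ 0xD = 0x2.
P[4]: T = 0x5, S = E(K, T) = 0x9; 0xC ⊕ 0x9 = 0x5.

P[1] = 0xE, P[2] = 0x8, P[3] = 0x2, P[4] = 0x5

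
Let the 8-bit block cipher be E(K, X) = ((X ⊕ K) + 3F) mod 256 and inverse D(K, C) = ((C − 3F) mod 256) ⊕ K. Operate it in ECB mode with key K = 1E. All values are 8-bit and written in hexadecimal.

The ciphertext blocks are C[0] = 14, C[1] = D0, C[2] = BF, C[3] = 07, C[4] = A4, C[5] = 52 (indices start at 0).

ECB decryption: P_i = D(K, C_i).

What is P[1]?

P[1]: D(K, D0) = 8F.

P[1] = 8F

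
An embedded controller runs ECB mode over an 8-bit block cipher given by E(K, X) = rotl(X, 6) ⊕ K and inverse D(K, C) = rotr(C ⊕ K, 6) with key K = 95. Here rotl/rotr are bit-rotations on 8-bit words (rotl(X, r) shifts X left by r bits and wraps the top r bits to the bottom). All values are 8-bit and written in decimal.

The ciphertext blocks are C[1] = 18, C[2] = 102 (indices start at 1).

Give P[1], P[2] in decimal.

ECB decryption: P_i = D(K, C_i).
P[1]: D(K, 18) = 53.
P[2]: D(K, 102) = 228.

P[1] = 53, P[2] = 228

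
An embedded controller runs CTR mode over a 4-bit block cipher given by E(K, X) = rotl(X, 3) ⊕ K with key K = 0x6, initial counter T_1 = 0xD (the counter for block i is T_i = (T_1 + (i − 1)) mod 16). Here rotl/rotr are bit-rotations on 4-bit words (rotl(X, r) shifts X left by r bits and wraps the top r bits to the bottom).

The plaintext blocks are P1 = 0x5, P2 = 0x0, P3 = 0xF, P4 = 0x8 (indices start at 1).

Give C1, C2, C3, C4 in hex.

C1 = 0xD, C2 = 0x1, C3 = 0x6, C4 = 0xE

CTR encryption: S_i = E(K, T_i) where T_i is the counter for block i; C_i = P_i ⊕ S_i.
C1: T = 0xD, S = E(K, T) = 0x8; 0x5 ⊕ 0x8 = 0xD.
C2: T = 0xE, S = E(K, T) = 0x1; 0x0 ⊕ 0x1 = 0x1.
C3: T = 0xF, S = E(K, T) = 0x9; 0xF ⊕ 0x9 = 0x6.
C4: T = 0x0, S = E(K, T) = 0x6; 0x8 ⊕ 0x6 = 0xE.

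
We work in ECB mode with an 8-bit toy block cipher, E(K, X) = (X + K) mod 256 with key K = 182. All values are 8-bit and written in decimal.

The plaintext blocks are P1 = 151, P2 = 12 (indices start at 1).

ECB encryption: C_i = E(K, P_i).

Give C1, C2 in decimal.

C1 = 77, C2 = 194

C1: E(K, 151) = 77.
C2: E(K, 12) = 194.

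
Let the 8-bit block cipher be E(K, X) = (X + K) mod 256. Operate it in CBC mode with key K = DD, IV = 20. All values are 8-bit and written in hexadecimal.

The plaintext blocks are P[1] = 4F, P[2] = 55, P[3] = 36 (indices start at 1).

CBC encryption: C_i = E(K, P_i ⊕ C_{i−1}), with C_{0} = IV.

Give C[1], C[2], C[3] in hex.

C[1] = 4C, C[2] = F6, C[3] = 9D

C[1]: P[1] ⊕ 20 = 6F; E(K, 6F) = 4C.
C[2]: P[2] ⊕ 4C = 19; E(K, 19) = F6.
C[3]: P[3] ⊕ F6 = C0; E(K, C0) = 9D.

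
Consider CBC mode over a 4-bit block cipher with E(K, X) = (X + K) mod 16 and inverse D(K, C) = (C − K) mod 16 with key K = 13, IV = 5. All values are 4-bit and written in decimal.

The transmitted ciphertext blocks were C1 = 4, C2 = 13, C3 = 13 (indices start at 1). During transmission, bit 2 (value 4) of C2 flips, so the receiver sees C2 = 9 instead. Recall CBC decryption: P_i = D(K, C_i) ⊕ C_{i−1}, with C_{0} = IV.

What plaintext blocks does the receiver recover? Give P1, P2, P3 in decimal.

Only C2 changed, to 9. In CBC, a change in C_i garbles P_i and flips the same bit in P_{i+1}. Decrypting the received ciphertext:
P1: D(K, 4) = 7; 7 ⊕ 5 = 2.
P2: D(K, 9) = 12; 12 ⊕ 4 = 8.
P3: D(K, 13) = 0; 0 ⊕ 9 = 9.
Blocks that differ from the original plaintext: P2, P3.

P1 = 2, P2 = 8, P3 = 9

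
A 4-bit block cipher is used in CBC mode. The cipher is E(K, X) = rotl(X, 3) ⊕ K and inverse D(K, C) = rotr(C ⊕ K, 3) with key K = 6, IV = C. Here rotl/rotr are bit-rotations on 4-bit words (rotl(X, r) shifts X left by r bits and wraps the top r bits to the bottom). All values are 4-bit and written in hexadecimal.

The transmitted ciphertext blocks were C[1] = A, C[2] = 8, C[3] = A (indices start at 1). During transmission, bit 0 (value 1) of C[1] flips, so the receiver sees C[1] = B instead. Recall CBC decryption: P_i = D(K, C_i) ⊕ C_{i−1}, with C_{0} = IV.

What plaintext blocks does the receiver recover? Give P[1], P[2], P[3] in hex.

Only C[1] changed, to B. In CBC, a change in C_i garbles P_i and flips the same bit in P_{i+1}. Decrypting the received ciphertext:
P[1]: D(K, B) = B; B ⊕ C = 7.
P[2]: D(K, 8) = D; D ⊕ B = 6.
P[3]: D(K, A) = 9; 9 ⊕ 8 = 1.
Blocks that differ from the original plaintext: P[1], P[2].

P[1] = 7, P[2] = 6, P[3] = 1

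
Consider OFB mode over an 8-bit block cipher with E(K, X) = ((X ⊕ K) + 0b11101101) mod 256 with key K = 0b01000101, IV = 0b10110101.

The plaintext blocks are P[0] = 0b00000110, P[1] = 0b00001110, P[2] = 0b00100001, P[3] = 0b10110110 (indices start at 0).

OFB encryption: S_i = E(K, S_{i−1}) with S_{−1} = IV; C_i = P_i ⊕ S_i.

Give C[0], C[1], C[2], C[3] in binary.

C[0] = 0b11011011, C[1] = 0b10001011, C[2] = 0b10001100, C[3] = 0b01100011

C[0]: S = E(K, 0b10110101) = 0b11011101; 0b00000110 ⊕ 0b11011101 = 0b11011011.
C[1]: S = E(K, 0b11011101) = 0b10000101; 0b00001110 ⊕ 0b10000101 = 0b10001011.
C[2]: S = E(K, 0b10000101) = 0b10101101; 0b00100001 ⊕ 0b10101101 = 0b10001100.
C[3]: S = E(K, 0b10101101) = 0b11010101; 0b10110110 ⊕ 0b11010101 = 0b01100011.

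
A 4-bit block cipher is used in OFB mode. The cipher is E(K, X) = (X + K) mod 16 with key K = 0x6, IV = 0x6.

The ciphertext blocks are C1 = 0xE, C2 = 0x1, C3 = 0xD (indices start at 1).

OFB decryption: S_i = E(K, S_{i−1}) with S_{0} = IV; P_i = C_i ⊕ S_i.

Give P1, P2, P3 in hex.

P1 = 0x2, P2 = 0x3, P3 = 0x5

P1: S = E(K, 0x6) = 0xC; 0xE ⊕ 0xC = 0x2.
P2: S = E(K, 0xC) = 0x2; 0x1 ⊕ 0x2 = 0x3.
P3: S = E(K, 0x2) = 0x8; 0xD ⊕ 0x8 = 0x5.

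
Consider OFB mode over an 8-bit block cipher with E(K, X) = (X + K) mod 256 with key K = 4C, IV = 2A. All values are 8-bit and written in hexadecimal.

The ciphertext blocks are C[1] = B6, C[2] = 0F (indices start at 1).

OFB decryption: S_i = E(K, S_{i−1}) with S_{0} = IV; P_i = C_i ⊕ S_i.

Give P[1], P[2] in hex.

P[1] = C0, P[2] = CD

P[1]: S = E(K, 2A) = 76; B6 ⊕ 76 = C0.
P[2]: S = E(K, 76) = C2; 0F ⊕ C2 = CD.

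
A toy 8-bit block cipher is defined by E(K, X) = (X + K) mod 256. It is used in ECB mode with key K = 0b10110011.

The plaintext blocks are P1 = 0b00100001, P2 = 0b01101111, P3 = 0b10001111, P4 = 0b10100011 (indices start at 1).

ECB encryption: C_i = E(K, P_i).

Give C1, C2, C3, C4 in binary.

C1 = 0b11010100, C2 = 0b00100010, C3 = 0b01000010, C4 = 0b01010110

C1: E(K, 0b00100001) = 0b11010100.
C2: E(K, 0b01101111) = 0b00100010.
C3: E(K, 0b10001111) = 0b01000010.
C4: E(K, 0b10100011) = 0b01010110.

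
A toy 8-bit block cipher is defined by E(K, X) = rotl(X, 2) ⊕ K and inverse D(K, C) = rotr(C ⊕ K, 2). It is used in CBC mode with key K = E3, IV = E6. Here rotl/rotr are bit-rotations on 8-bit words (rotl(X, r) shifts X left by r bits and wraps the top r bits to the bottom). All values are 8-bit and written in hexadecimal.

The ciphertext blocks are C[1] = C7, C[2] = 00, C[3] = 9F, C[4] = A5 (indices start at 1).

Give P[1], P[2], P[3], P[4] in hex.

CBC decryption: P_i = D(K, C_i) ⊕ C_{i−1}, with C_{0} = IV.
P[1]: D(K, C7) = 09; 09 ⊕ E6 = EF.
P[2]: D(K, 00) = F8; F8 ⊕ C7 = 3F.
P[3]: D(K, 9F) = 1F; 1F ⊕ 00 = 1F.
P[4]: D(K, A5) = 91; 91 ⊕ 9F = 0E.

P[1] = EF, P[2] = 3F, P[3] = 1F, P[4] = 0E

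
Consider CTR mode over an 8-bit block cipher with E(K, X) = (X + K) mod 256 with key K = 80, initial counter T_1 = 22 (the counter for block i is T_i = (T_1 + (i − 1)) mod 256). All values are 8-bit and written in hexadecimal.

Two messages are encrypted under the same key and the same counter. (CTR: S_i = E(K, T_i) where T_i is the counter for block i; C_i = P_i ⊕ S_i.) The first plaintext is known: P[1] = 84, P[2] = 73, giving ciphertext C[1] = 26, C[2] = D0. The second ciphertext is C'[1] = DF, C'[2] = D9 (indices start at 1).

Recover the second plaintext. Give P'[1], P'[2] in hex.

P'[1] = 7D, P'[2] = 7A

In CTR with a reused counter, both messages share the same keystream S_i, so C_i ⊕ C'_i = P_i ⊕ P'_i and thus P'_i = P_i ⊕ C_i ⊕ C'_i.
P'[1]: 84 ⊕ 26 ⊕ DF = 7D.
P'[2]: 73 ⊕ D0 ⊕ D9 = 7A.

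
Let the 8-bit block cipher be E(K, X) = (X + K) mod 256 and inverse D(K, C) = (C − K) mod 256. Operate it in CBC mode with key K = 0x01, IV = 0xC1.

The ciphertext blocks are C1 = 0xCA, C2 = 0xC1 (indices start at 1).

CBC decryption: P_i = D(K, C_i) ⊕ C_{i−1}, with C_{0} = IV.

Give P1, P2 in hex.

P1 = 0x08, P2 = 0x0A

P1: D(K, 0xCA) = 0xC9; 0xC9 ⊕ 0xC1 = 0x08.
P2: D(K, 0xC1) = 0xC0; 0xC0 ⊕ 0xCA = 0x0A.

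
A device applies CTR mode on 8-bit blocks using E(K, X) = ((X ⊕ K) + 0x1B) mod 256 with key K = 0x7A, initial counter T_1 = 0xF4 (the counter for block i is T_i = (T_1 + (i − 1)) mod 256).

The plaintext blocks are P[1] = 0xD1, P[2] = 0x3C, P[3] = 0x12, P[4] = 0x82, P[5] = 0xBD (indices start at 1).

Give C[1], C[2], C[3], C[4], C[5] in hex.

CTR encryption: S_i = E(K, T_i) where T_i is the counter for block i; C_i = P_i ⊕ S_i.
C[1]: T = 0xF4, S = E(K, T) = 0xA9; 0xD1 ⊕ 0xA9 = 0x78.
C[2]: T = 0xF5, S = E(K, T) = 0xAA; 0x3C ⊕ 0xAA = 0x96.
C[3]: T = 0xF6, S = E(K, T) = 0xA7; 0x12 ⊕ 0xA7 = 0xB5.
C[4]: T = 0xF7, S = E(K, T) = 0xA8; 0x82 ⊕ 0xA8 = 0x2A.
C[5]: T = 0xF8, S = E(K, T) = 0x9D; 0xBD ⊕ 0x9D = 0x20.

C[1] = 0x78, C[2] = 0x96, C[3] = 0xB5, C[4] = 0x2A, C[5] = 0x20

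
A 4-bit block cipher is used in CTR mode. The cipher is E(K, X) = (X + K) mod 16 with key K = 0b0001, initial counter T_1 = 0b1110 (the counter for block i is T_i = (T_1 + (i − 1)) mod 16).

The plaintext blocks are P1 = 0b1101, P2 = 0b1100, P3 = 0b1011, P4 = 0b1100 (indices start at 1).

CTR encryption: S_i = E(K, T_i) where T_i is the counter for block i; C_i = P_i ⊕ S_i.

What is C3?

C3 = 0b1010

C1: T = 0b1110, S = E(K, T) = 0b1111; 0b1101 ⊕ 0b1111 = 0b0010.
C2: T = 0b1111, S = E(K, T) = 0b0000; 0b1100 ⊕ 0b0000 = 0b1100.
C3: T = 0b0000, S = E(K, T) = 0b0001; 0b1011 ⊕ 0b0001 = 0b1010.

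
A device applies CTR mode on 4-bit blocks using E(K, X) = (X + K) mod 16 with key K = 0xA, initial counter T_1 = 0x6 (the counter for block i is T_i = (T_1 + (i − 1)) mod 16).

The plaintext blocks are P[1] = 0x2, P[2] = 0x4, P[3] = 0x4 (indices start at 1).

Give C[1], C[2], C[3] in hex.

C[1] = 0x2, C[2] = 0x5, C[3] = 0x6

CTR encryption: S_i = E(K, T_i) where T_i is the counter for block i; C_i = P_i ⊕ S_i.
C[1]: T = 0x6, S = E(K, T) = 0x0; 0x2 ⊕ 0x0 = 0x2.
C[2]: T = 0x7, S = E(K, T) = 0x1; 0x4 ⊕ 0x1 = 0x5.
C[3]: T = 0x8, S = E(K, T) = 0x2; 0x4 ⊕ 0x2 = 0x6.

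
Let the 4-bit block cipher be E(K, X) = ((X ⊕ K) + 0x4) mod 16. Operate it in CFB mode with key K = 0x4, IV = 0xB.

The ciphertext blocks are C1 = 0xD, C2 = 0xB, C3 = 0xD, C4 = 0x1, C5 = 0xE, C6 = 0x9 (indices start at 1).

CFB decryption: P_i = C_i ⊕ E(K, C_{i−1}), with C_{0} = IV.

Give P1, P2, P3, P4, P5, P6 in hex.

P1: E(K, 0xB) = 0x3; 0xD ⊕ 0x3 = 0xE.
P2: E(K, 0xD) = 0xD; 0xB ⊕ 0xD = 0x6.
P3: E(K, 0xB) = 0x3; 0xD ⊕ 0x3 = 0xE.
P4: E(K, 0xD) = 0xD; 0x1 ⊕ 0xD = 0xC.
P5: E(K, 0x1) = 0x9; 0xE ⊕ 0x9 = 0x7.
P6: E(K, 0xE) = 0xE; 0x9 ⊕ 0xE = 0x7.

P1 = 0xE, P2 = 0x6, P3 = 0xE, P4 = 0xC, P5 = 0x7, P6 = 0x7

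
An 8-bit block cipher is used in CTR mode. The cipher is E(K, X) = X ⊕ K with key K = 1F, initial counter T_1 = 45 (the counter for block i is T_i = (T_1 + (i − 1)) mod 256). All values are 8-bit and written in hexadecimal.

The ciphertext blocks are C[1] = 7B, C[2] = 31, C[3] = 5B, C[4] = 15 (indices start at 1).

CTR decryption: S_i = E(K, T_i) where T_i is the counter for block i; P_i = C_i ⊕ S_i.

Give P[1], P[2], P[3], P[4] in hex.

P[1]: T = 45, S = E(K, T) = 5A; 7B ⊕ 5A = 21.
P[2]: T = 46, S = E(K, T) = 59; 31 ⊕ 59 = 68.
P[3]: T = 47, S = E(K, T) = 58; 5B ⊕ 58 = 03.
P[4]: T = 48, S = E(K, T) = 57; 15 ⊕ 57 = 42.

P[1] = 21, P[2] = 68, P[3] = 03, P[4] = 42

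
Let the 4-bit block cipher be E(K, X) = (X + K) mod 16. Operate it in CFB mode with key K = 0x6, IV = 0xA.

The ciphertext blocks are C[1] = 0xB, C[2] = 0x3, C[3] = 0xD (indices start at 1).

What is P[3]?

P[3] = 0x4

CFB decryption: P_i = C_i ⊕ E(K, C_{i−1}), with C_{0} = IV.
P[3]: E(K, 0x3) = 0x9; 0xD ⊕ 0x9 = 0x4.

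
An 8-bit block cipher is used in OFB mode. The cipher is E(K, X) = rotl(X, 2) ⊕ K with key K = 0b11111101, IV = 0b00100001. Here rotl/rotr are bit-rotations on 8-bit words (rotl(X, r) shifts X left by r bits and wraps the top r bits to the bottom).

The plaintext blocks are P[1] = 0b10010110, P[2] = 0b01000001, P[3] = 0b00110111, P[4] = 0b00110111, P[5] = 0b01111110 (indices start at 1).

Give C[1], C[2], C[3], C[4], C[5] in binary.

OFB encryption: S_i = E(K, S_{i−1}) with S_{0} = IV; C_i = P_i ⊕ S_i.
C[1]: S = E(K, 0b00100001) = 0b01111001; 0b10010110 ⊕ 0b01111001 = 0b11101111.
C[2]: S = E(K, 0b01111001) = 0b00011000; 0b01000001 ⊕ 0b00011000 = 0b01011001.
C[3]: S = E(K, 0b00011000) = 0b10011101; 0b00110111 ⊕ 0b10011101 = 0b10101010.
C[4]: S = E(K, 0b10011101) = 0b10001011; 0b00110111 ⊕ 0b10001011 = 0b10111100.
C[5]: S = E(K, 0b10001011) = 0b11010011; 0b01111110 ⊕ 0b11010011 = 0b10101101.

C[1] = 0b11101111, C[2] = 0b01011001, C[3] = 0b10101010, C[4] = 0b10111100, C[5] = 0b10101101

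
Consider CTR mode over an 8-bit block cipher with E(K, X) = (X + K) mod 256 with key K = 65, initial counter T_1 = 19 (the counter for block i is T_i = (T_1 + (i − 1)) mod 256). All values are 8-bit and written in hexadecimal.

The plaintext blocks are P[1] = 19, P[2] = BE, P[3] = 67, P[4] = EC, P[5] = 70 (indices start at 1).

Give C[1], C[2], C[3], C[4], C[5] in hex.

C[1] = 67, C[2] = C1, C[3] = E7, C[4] = 6D, C[5] = F2

CTR encryption: S_i = E(K, T_i) where T_i is the counter for block i; C_i = P_i ⊕ S_i.
C[1]: T = 19, S = E(K, T) = 7E; 19 ⊕ 7E = 67.
C[2]: T = 1A, S = E(K, T) = 7F; BE ⊕ 7F = C1.
C[3]: T = 1B, S = E(K, T) = 80; 67 ⊕ 80 = E7.
C[4]: T = 1C, S = E(K, T) = 81; EC ⊕ 81 = 6D.
C[5]: T = 1D, S = E(K, T) = 82; 70 ⊕ 82 = F2.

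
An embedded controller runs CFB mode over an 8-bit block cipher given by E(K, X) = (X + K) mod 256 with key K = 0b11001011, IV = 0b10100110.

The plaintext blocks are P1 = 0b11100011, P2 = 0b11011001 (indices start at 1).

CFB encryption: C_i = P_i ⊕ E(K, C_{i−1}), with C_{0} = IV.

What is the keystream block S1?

C1: E(K, 0b10100110) = 0b01110001; 0b11100011 ⊕ 0b01110001 = 0b10010010.
So S1 = 0b01110001.

0b01110001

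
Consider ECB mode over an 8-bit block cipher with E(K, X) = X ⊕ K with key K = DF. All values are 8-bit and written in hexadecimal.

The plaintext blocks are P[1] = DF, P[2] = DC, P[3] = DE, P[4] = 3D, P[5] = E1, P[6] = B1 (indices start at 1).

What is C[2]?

C[2] = 03

ECB encryption: C_i = E(K, P_i).
C[2]: E(K, DC) = 03.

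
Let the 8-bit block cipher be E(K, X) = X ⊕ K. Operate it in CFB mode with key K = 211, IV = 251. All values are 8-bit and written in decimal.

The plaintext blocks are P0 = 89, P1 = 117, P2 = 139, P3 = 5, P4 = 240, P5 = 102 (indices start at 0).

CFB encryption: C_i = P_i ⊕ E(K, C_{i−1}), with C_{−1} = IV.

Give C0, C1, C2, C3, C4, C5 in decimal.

C0 = 113, C1 = 215, C2 = 143, C3 = 89, C4 = 122, C5 = 207

C0: E(K, 251) = 40; 89 ⊕ 40 = 113.
C1: E(K, 113) = 162; 117 ⊕ 162 = 215.
C2: E(K, 215) = 4; 139 ⊕ 4 = 143.
C3: E(K, 143) = 92; 5 ⊕ 92 = 89.
C4: E(K, 89) = 138; 240 ⊕ 138 = 122.
C5: E(K, 122) = 169; 102 ⊕ 169 = 207.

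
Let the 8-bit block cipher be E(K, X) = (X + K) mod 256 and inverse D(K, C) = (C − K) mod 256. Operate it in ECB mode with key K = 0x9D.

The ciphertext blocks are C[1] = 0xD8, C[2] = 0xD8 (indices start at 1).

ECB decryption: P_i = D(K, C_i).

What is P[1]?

P[1]: D(K, 0xD8) = 0x3B.

P[1] = 0x3B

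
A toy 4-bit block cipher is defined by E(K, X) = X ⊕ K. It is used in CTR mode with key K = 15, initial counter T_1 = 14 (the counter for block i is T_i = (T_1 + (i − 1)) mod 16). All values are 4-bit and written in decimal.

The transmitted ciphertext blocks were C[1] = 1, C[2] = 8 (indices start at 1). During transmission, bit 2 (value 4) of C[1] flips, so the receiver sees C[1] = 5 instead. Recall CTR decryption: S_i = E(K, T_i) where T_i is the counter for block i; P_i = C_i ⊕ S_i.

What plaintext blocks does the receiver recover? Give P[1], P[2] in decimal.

Only C[1] changed, to 5. In CTR, a change in C_i flips the same bit in P_i only; the keystream is unaffected. Decrypting the received ciphertext:
P[1]: T = 14, S = E(K, T) = 1; 5 ⊕ 1 = 4.
P[2]: T = 15, S = E(K, T) = 0; 8 ⊕ 0 = 8.
Blocks that differ from the original plaintext: P[1].

P[1] = 4, P[2] = 8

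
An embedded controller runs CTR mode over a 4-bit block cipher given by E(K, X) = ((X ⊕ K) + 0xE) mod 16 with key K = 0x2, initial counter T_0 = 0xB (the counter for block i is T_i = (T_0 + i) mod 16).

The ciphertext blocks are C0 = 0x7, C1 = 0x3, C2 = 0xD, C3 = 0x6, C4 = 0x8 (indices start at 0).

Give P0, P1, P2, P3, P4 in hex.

CTR decryption: S_i = E(K, T_i) where T_i is the counter for block i; P_i = C_i ⊕ S_i.
P0: T = 0xB, S = E(K, T) = 0x7; 0x7 ⊕ 0x7 = 0x0.
P1: T = 0xC, S = E(K, T) = 0xC; 0x3 ⊕ 0xC = 0xF.
P2: T = 0xD, S = E(K, T) = 0xD; 0xD ⊕ 0xD = 0x0.
P3: T = 0xE, S = E(K, T) = 0xA; 0x6 ⊕ 0xA = 0xC.
P4: T = 0xF, S = E(K, T) = 0xB; 0x8 ⊕ 0xB = 0x3.

P0 = 0x0, P1 = 0xF, P2 = 0x0, P3 = 0xC, P4 = 0x3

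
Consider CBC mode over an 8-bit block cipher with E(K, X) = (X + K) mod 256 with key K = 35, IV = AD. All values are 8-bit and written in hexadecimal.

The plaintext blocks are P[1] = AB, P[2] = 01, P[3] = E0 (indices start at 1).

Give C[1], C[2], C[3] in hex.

CBC encryption: C_i = E(K, P_i ⊕ C_{i−1}), with C_{0} = IV.
C[1]: P[1] ⊕ AD = 06; E(K, 06) = 3B.
C[2]: P[2] ⊕ 3B = 3A; E(K, 3A) = 6F.
C[3]: P[3] ⊕ 6F = 8F; E(K, 8F) = C4.

C[1] = 3B, C[2] = 6F, C[3] = C4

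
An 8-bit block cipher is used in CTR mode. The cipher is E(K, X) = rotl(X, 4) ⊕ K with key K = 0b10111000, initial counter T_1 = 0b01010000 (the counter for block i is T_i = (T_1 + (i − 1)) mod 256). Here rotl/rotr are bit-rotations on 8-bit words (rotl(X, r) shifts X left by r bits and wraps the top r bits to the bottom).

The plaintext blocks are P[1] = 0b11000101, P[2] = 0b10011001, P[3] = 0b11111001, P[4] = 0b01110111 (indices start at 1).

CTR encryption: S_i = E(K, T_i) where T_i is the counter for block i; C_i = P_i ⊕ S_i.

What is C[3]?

C[3] = 0b01100100

C[1]: T = 0b01010000, S = E(K, T) = 0b10111101; 0b11000101 ⊕ 0b10111101 = 0b01111000.
C[2]: T = 0b01010001, S = E(K, T) = 0b10101101; 0b10011001 ⊕ 0b10101101 = 0b00110100.
C[3]: T = 0b01010010, S = E(K, T) = 0b10011101; 0b11111001 ⊕ 0b10011101 = 0b01100100.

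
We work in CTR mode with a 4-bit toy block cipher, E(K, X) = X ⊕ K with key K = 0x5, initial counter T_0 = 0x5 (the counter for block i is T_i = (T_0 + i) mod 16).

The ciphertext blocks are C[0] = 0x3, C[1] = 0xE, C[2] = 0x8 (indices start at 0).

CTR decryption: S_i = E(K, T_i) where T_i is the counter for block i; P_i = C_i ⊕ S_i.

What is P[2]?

P[2] = 0xA

P[2]: T = 0x7, S = E(K, T) = 0x2; 0x8 ⊕ 0x2 = 0xA.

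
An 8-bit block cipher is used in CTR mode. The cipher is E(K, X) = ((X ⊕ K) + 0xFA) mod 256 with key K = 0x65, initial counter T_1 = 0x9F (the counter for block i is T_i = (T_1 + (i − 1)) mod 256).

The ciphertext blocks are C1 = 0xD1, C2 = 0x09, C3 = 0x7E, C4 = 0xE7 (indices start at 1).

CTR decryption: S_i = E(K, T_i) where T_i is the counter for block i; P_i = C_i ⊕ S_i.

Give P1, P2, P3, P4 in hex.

P1: T = 0x9F, S = E(K, T) = 0xF4; 0xD1 ⊕ 0xF4 = 0x25.
P2: T = 0xA0, S = E(K, T) = 0xBF; 0x09 ⊕ 0xBF = 0xB6.
P3: T = 0xA1, S = E(K, T) = 0xBE; 0x7E ⊕ 0xBE = 0xC0.
P4: T = 0xA2, S = E(K, T) = 0xC1; 0xE7 ⊕ 0xC1 = 0x26.

P1 = 0x25, P2 = 0xB6, P3 = 0xC0, P4 = 0x26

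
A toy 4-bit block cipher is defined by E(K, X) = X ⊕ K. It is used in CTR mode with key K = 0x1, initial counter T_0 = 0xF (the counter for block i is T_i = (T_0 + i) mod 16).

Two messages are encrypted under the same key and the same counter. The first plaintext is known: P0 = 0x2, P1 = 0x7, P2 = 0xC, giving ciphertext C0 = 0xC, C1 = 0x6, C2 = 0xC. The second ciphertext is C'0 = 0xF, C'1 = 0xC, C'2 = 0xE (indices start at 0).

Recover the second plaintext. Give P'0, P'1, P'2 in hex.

In CTR with a reused counter, both messages share the same keystream S_i, so C_i ⊕ C'_i = P_i ⊕ P'_i and thus P'_i = P_i ⊕ C_i ⊕ C'_i.
P'0: 0x2 ⊕ 0xC ⊕ 0xF = 0x1.
P'1: 0x7 ⊕ 0x6 ⊕ 0xC = 0xD.
P'2: 0xC ⊕ 0xC ⊕ 0xE = 0xE.

P'0 = 0x1, P'1 = 0xD, P'2 = 0xE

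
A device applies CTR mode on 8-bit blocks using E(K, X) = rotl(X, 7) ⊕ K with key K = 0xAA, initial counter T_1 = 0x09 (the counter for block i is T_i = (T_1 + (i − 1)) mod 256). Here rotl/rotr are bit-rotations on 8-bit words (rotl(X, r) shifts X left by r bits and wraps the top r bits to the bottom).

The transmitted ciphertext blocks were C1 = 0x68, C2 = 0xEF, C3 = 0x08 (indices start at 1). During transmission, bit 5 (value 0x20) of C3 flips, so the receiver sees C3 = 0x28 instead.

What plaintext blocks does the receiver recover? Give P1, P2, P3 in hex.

P1 = 0x46, P2 = 0x40, P3 = 0x07

CTR decryption: S_i = E(K, T_i) where T_i is the counter for block i; P_i = C_i ⊕ S_i.
Only C3 changed, to 0x28. In CTR, a change in C_i flips the same bit in P_i only; the keystream is unaffected. Decrypting the received ciphertext:
P1: T = 0x09, S = E(K, T) = 0x2E; 0x68 ⊕ 0x2E = 0x46.
P2: T = 0x0A, S = E(K, T) = 0xAF; 0xEF ⊕ 0xAF = 0x40.
P3: T = 0x0B, S = E(K, T) = 0x2F; 0x28 ⊕ 0x2F = 0x07.
Blocks that differ from the original plaintext: P3.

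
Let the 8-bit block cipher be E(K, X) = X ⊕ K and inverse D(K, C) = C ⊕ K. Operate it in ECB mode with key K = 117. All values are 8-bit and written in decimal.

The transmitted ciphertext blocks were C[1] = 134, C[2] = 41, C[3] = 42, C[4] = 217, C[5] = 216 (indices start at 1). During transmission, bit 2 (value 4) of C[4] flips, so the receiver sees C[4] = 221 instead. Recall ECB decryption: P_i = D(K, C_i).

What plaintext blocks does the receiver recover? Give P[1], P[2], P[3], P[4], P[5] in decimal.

P[1] = 243, P[2] = 92, P[3] = 95, P[4] = 168, P[5] = 173

Only C[4] changed, to 221. In ECB, a change in C_i affects only P_i. Decrypting the received ciphertext:
P[1]: D(K, 134) = 243.
P[2]: D(K, 41) = 92.
P[3]: D(K, 42) = 95.
P[4]: D(K, 221) = 168.
P[5]: D(K, 216) = 173.
Blocks that differ from the original plaintext: P[4].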